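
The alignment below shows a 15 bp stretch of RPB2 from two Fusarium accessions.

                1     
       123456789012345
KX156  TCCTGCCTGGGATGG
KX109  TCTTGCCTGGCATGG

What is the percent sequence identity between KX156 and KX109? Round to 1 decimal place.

The sequences differ at positions 3 (C/T), 11 (G/C).
13 of the 15 sites match, so the percent identity is 13/15 × 100 = 86.7%.

86.7%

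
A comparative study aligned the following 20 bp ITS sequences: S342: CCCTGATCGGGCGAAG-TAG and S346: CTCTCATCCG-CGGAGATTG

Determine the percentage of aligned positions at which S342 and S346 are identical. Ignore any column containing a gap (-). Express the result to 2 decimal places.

72.22%

Excluding the 2 gap columns leaves 18 comparable sites.
The sequences differ at positions 2 (C/T), 5 (G/C), 9 (G/C), 14 (A/G), 19 (A/T).
13 of the 18 comparable sites match, so the percent identity is 13/18 × 100 = 72.22%.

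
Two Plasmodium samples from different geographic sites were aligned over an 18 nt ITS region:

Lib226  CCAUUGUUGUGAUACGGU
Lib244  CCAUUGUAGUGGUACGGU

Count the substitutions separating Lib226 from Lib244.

Differing sites — 8:U/A; 12:A/G.
That gives 2 mismatches out of 18 aligned sites, so the Hamming distance is 2.

2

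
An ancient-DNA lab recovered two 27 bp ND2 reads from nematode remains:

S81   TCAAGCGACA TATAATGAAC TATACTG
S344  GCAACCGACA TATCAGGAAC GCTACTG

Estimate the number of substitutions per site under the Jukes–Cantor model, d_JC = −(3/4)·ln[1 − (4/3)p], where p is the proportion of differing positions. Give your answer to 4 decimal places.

0.2635

The sequences differ at positions 1 (T/G), 5 (G/C), 14 (A/C), 16 (T/G), 21 (T/G), 22 (A/C).
p = 6/27 = 0.222222.
d = −0.75 · ln(1 − (4/3)·0.222222) = −0.75 · ln(0.703704) = −0.75 · (-0.351397) = 0.2635.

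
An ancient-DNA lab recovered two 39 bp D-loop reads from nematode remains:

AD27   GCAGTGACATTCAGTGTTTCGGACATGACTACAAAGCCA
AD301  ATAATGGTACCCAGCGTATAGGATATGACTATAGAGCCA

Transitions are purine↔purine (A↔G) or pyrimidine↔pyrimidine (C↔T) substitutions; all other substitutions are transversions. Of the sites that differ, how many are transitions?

Differing sites — 1:G/A (Ti); 2:C/T (Ti); 4:G/A (Ti); 7:A/G (Ti); 8:C/T (Ti); 10:T/C (Ti); 11:T/C (Ti); 15:T/C (Ti); 18:T/A (Tv); 20:C/A (Tv); 24:C/T (Ti); 32:C/T (Ti); 34:A/G (Ti).
Of the 13 differences, 11 transitions and 2 transversions, so the answer is 11.

11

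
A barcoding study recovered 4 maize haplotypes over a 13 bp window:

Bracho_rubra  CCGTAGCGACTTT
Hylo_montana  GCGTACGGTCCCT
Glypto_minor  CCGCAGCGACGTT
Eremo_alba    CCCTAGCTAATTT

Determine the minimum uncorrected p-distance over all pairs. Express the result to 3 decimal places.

Pairwise Hamming distances:
  Bracho_rubra vs Hylo_montana: 6
  Bracho_rubra vs Glypto_minor: 2
  Bracho_rubra vs Eremo_alba: 3
  Hylo_montana vs Glypto_minor: 7
  Hylo_montana vs Eremo_alba: 9
  Glypto_minor vs Eremo_alba: 5
The smallest is 2 mismatches, between Bracho_rubra and Glypto_minor; p = 2/13 = 0.154.

0.154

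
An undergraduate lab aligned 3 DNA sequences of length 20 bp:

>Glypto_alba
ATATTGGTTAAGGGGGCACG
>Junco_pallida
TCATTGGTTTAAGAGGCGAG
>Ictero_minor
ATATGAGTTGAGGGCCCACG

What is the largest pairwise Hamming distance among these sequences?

Pairwise Hamming distances:
  Glypto_alba vs Junco_pallida: 7
  Glypto_alba vs Ictero_minor: 5
  Junco_pallida vs Ictero_minor: 11
The largest is 11, between Junco_pallida and Ictero_minor.

11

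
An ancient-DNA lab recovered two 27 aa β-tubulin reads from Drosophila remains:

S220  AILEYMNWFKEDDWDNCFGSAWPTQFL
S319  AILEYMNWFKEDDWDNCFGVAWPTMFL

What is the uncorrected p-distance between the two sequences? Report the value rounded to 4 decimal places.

0.0741

Mismatches occur at site 20 (S↔V), site 25 (Q↔M).
There are 2 differences over 27 sites, so p = 2/27 = 0.0741.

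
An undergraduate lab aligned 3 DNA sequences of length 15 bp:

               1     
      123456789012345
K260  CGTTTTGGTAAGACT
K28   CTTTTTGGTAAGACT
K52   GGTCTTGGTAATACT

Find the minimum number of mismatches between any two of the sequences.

1

Pairwise Hamming distances:
  K260 vs K28: 1
  K260 vs K52: 3
  K28 vs K52: 4
The smallest is 1, between K260 and K28.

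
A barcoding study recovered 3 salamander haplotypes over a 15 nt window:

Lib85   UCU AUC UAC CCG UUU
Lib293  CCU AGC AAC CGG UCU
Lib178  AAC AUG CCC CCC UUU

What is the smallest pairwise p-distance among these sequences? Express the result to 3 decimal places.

Pairwise Hamming distances:
  Lib85 vs Lib293: 5
  Lib85 vs Lib178: 7
  Lib293 vs Lib178: 10
The smallest is 5 mismatches, between Lib85 and Lib293; p = 5/15 = 0.333.

0.333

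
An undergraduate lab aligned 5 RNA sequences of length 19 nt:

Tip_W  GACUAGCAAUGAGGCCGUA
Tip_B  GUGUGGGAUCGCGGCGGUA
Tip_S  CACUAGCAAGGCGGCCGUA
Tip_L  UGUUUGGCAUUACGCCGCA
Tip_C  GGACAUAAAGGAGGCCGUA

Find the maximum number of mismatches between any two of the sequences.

12

Pairwise Hamming distances:
  Tip_W vs Tip_B: 8
  Tip_W vs Tip_S: 3
  Tip_W vs Tip_L: 9
  Tip_W vs Tip_C: 6
  Tip_B vs Tip_S: 8
  Tip_B vs Tip_L: 12
  Tip_B vs Tip_C: 10
  Tip_S vs Tip_L: 11
  Tip_S vs Tip_C: 7
  Tip_L vs Tip_C: 11
The largest is 12, between Tip_B and Tip_L.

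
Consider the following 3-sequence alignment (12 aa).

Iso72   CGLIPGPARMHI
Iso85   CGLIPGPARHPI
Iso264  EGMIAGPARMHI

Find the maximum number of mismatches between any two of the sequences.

5

Pairwise Hamming distances:
  Iso72 vs Iso85: 2
  Iso72 vs Iso264: 3
  Iso85 vs Iso264: 5
The largest is 5, between Iso85 and Iso264.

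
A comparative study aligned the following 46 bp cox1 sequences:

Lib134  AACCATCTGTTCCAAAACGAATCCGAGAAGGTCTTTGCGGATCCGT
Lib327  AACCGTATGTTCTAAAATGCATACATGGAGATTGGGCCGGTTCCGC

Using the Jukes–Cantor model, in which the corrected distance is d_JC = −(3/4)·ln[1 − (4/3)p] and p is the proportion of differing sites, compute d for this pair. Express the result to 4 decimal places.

Differing sites — 5:A/G; 7:C/A; 13:C/T; 18:C/T; 20:A/C; 23:C/A; 25:G/A; 26:A/T; 28:A/G; 31:G/A; 33:C/T; 34:T/G; 35:T/G; 36:T/G; 37:G/C; 41:A/T; 46:T/C.
p = 17/46 = 0.369565.
d = −0.75 · ln(1 − (4/3)·0.369565) = −0.75 · ln(0.507247) = −0.75 · (-0.678757) = 0.5091.

0.5091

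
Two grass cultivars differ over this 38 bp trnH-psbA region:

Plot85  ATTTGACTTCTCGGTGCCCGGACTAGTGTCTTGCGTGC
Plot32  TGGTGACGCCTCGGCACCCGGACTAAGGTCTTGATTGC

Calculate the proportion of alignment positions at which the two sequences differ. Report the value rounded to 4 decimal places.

The sequences differ at positions 1 (A/T), 2 (T/G), 3 (T/G), 8 (T/G), 9 (T/C), 15 (T/C), 16 (G/A), 26 (G/A), 27 (T/G), 34 (C/A), 35 (G/T).
There are 11 differences over 38 sites, so p = 11/38 = 0.2895.

0.2895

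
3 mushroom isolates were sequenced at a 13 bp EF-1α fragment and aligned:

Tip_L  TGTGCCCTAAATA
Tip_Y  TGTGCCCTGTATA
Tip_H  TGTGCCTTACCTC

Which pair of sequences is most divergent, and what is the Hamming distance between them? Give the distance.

5

Pairwise Hamming distances:
  Tip_L vs Tip_Y: 2
  Tip_L vs Tip_H: 4
  Tip_Y vs Tip_H: 5
The largest is 5, between Tip_Y and Tip_H.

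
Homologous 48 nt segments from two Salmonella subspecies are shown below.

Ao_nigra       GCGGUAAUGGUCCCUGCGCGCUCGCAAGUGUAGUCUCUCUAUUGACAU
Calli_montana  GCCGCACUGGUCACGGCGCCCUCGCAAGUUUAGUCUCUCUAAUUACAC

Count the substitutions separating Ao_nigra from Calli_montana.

Differing sites — 3:G/C; 5:U/C; 7:A/C; 13:C/A; 15:U/G; 20:G/C; 30:G/U; 42:U/A; 44:G/U; 48:U/C.
That gives 10 mismatches out of 48 aligned sites, so the Hamming distance is 10.

10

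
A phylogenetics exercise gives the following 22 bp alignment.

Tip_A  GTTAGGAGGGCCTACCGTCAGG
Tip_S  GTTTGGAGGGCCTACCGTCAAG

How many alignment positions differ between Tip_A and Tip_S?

2

The sequences differ at positions 4 (A/T), 21 (G/A).
That gives 2 mismatches out of 22 aligned sites, so the Hamming distance is 2.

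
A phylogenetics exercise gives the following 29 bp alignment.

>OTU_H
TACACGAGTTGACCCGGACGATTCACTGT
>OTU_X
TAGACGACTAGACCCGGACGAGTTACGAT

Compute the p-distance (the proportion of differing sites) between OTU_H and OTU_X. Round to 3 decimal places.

Differing sites — 3:C/G; 8:G/C; 10:T/A; 22:T/G; 24:C/T; 27:T/G; 28:G/A.
There are 7 differences over 29 sites, so p = 7/29 = 0.241.

0.241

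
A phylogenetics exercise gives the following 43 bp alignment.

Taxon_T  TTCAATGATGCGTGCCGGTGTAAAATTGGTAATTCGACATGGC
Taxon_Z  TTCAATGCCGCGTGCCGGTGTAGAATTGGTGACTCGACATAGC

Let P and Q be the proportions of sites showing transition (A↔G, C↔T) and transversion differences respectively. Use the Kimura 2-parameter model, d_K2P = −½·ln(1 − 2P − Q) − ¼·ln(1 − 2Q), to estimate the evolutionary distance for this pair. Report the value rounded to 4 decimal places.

The sequences differ at positions 8 (A/C, transversion), 9 (T/C, transition), 23 (A/G, transition), 31 (A/G, transition), 33 (T/C, transition), 41 (G/A, transition).
Of the 6 differences, 5 transitions and 1 transversion over 43 sites: P = 5/43 = 0.116279, Q = 1/43 = 0.023256.
d = −0.5·ln(0.744186) − 0.25·ln(0.953488) = −0.5·(-0.295464) − 0.25·(-0.047628) = 0.1596.

0.1596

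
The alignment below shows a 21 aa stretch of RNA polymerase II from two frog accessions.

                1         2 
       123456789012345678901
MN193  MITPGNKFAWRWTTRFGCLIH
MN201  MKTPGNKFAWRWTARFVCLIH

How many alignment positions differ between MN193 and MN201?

3

The sequences differ at positions 2 (I/K), 14 (T/A), 17 (G/V).
That gives 3 mismatches out of 21 aligned sites, so the Hamming distance is 3.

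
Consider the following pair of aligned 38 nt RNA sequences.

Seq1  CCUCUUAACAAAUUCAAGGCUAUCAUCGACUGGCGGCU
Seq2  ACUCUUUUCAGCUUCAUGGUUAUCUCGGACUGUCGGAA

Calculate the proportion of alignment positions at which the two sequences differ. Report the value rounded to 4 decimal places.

Differing sites — 1:C/A; 7:A/U; 8:A/U; 11:A/G; 12:A/C; 17:A/U; 20:C/U; 25:A/U; 26:U/C; 27:C/G; 33:G/U; 37:C/A; 38:U/A.
There are 13 differences over 38 sites, so p = 13/38 = 0.3421.

0.3421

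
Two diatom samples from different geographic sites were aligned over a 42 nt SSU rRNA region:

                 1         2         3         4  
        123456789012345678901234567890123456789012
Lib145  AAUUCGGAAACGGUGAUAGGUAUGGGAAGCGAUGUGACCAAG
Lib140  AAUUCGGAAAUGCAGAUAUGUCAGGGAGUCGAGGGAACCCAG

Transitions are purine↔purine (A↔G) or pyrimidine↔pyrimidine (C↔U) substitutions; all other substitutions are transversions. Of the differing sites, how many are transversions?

9

The sequences differ at positions 11 (C/U, transition), 13 (G/C, transversion), 14 (U/A, transversion), 19 (G/U, transversion), 22 (A/C, transversion), 23 (U/A, transversion), 28 (A/G, transition), 29 (G/U, transversion), 33 (U/G, transversion), 35 (U/G, transversion), 36 (G/A, transition), 40 (A/C, transversion).
Of the 12 differences, 3 transitions and 9 transversions, so the answer is 9.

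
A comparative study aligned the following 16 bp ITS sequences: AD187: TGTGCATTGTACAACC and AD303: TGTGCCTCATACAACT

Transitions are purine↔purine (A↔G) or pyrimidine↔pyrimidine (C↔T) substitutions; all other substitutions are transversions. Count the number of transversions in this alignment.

Differing sites — 6:A/C (Tv); 8:T/C (Ti); 9:G/A (Ti); 16:C/T (Ti).
Of the 4 differences, 3 transitions and 1 transversion, so the answer is 1.

1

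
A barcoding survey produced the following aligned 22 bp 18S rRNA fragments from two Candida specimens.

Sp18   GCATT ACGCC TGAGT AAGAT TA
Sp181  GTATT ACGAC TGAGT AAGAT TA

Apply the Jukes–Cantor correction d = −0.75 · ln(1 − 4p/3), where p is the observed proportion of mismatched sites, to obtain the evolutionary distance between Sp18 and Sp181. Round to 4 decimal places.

The sequences differ at positions 2 (C/T), 9 (C/A).
p = 2/22 = 0.090909.
d = −0.75 · ln(1 − (4/3)·0.090909) = −0.75 · ln(0.878788) = −0.75 · (-0.129212) = 0.0969.

0.0969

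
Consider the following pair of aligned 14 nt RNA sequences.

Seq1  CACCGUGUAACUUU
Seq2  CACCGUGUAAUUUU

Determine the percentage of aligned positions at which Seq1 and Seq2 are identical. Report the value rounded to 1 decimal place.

92.9%

A single mismatch occurs at site 11 (C↔U).
13 of the 14 sites match, so the percent identity is 13/14 × 100 = 92.9%.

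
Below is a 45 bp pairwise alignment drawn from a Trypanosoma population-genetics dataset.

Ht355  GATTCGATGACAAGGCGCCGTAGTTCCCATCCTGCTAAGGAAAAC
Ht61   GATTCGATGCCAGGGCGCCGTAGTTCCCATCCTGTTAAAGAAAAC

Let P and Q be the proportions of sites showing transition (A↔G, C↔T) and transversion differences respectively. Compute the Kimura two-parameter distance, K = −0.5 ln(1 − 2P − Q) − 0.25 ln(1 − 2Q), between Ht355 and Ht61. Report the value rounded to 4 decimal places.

The sequences differ at positions 10 (A/C, transversion), 13 (A/G, transition), 35 (C/T, transition), 39 (G/A, transition).
Of the 4 differences, 3 transitions and 1 transversion over 45 sites: P = 3/45 = 0.066667, Q = 1/45 = 0.022222.
d = −0.5·ln(0.844444) − 0.25·ln(0.955556) = −0.5·(-0.169077) − 0.25·(-0.045462) = 0.0959.

0.0959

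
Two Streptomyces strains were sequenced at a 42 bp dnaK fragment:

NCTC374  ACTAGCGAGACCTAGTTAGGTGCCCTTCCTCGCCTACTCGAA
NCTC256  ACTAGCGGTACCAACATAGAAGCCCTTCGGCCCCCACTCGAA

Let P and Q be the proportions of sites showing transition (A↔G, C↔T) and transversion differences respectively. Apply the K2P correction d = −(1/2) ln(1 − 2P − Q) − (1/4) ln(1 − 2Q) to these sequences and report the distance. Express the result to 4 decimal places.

The sequences differ at positions 8 (A/G, transition), 9 (G/T, transversion), 13 (T/A, transversion), 15 (G/C, transversion), 16 (T/A, transversion), 20 (G/A, transition), 21 (T/A, transversion), 29 (C/G, transversion), 30 (T/G, transversion), 32 (G/C, transversion), 35 (T/C, transition).
Of the 11 differences, 3 transitions and 8 transversions over 42 sites: P = 3/42 = 0.071429, Q = 8/42 = 0.190476.
d = −0.5·ln(0.666666) − 0.25·ln(0.619048) = −0.5·(-0.405466) − 0.25·(-0.479572) = 0.3226.

0.3226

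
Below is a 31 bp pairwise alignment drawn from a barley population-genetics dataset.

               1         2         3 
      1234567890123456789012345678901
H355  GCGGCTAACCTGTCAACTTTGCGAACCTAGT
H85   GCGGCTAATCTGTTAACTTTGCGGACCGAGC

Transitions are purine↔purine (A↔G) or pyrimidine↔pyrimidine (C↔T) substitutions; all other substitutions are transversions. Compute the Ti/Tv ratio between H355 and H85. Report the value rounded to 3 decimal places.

The sequences differ at positions 9 (C/T, transition), 14 (C/T, transition), 24 (A/G, transition), 28 (T/G, transversion), 31 (T/C, transition).
Of the 5 differences, 4 transitions and 1 transversion, so Ti/Tv = 4/1 = 4.000.

4.000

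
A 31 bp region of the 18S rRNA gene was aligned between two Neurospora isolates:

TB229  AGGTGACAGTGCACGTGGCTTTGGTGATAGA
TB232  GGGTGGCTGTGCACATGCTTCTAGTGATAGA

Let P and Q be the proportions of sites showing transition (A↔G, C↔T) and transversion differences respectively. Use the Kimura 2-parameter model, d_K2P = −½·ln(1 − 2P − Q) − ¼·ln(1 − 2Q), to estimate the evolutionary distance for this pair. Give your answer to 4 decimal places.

Mismatches occur at site 1 (A/G, transition), site 6 (A/G, transition), site 8 (A/T, transversion), site 15 (G/A, transition), site 18 (G/C, transversion), site 19 (C/T, transition), site 21 (T/C, transition), site 23 (G/A, transition).
Of the 8 differences, 6 transitions and 2 transversions over 31 sites: P = 6/31 = 0.193548, Q = 2/31 = 0.064516.
d = −0.5·ln(0.548388) − 0.25·ln(0.870968) = −0.5·(-0.600772) − 0.25·(-0.138150) = 0.3349.

0.3349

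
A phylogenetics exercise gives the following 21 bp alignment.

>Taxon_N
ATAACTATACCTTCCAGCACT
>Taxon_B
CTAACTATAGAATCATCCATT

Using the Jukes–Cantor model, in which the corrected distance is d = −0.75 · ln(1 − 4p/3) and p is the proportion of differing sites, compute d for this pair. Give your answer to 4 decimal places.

0.5319

The sequences differ at positions 1 (A/C), 10 (C/G), 11 (C/A), 12 (T/A), 15 (C/A), 16 (A/T), 17 (G/C), 20 (C/T).
p = 8/21 = 0.380952.
d = −0.75 · ln(1 − (4/3)·0.380952) = −0.75 · ln(0.492064) = −0.75 · (-0.709146) = 0.5319.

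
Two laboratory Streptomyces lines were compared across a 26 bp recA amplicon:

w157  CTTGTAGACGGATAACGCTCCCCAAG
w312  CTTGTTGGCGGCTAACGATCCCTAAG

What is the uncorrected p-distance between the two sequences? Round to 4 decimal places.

The sequences differ at positions 6 (A/T), 8 (A/G), 12 (A/C), 18 (C/A), 23 (C/T).
There are 5 differences over 26 sites, so p = 5/26 = 0.1923.

0.1923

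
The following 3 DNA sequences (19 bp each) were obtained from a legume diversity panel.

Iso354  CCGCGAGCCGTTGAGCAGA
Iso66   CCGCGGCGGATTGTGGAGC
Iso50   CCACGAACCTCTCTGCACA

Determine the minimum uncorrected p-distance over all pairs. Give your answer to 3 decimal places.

Pairwise Hamming distances:
  Iso354 vs Iso66: 8
  Iso354 vs Iso50: 7
  Iso66 vs Iso50: 11
The smallest is 7 mismatches, between Iso354 and Iso50; p = 7/19 = 0.368.

0.368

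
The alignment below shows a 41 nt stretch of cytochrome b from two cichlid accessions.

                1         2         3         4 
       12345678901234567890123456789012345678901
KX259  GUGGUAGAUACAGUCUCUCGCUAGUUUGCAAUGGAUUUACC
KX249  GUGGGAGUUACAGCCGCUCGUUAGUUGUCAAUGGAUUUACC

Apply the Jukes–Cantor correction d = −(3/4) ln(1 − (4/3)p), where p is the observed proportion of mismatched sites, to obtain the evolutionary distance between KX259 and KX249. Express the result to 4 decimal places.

The sequences differ at positions 5 (U/G), 8 (A/U), 14 (U/C), 16 (U/G), 21 (C/U), 27 (U/G), 28 (G/U).
p = 7/41 = 0.170732.
d = −0.75 · ln(1 − (4/3)·0.170732) = −0.75 · ln(0.772357) = −0.75 · (-0.258308) = 0.1937.

0.1937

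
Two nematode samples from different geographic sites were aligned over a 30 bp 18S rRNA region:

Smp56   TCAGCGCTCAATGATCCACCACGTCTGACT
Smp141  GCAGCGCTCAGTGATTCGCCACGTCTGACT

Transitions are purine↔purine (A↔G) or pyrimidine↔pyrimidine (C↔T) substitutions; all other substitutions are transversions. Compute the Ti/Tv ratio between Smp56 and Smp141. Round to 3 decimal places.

Differing sites — 1:T/G (Tv); 11:A/G (Ti); 16:C/T (Ti); 18:A/G (Ti).
Of the 4 differences, 3 transitions and 1 transversion, so Ti/Tv = 3/1 = 3.000.

3.000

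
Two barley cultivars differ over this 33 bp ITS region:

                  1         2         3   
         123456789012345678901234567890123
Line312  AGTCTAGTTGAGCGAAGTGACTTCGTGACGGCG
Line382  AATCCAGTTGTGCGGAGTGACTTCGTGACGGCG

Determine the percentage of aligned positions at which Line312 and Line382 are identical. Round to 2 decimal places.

87.88%

The sequences differ at positions 2 (G/A), 5 (T/C), 11 (A/T), 15 (A/G).
29 of the 33 sites match, so the percent identity is 29/33 × 100 = 87.88%.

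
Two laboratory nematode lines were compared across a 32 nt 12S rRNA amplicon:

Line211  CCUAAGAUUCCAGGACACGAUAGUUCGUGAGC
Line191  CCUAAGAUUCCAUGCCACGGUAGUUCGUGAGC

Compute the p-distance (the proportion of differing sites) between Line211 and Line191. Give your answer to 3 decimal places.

Differing sites — 13:G/U; 15:A/C; 20:A/G.
There are 3 differences over 32 sites, so p = 3/32 = 0.094.

0.094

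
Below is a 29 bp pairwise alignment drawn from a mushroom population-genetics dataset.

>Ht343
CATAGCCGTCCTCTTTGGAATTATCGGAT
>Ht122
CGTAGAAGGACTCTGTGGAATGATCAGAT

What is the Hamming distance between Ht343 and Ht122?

8

The sequences differ at positions 2 (A/G), 6 (C/A), 7 (C/A), 9 (T/G), 10 (C/A), 15 (T/G), 22 (T/G), 26 (G/A).
That gives 8 mismatches out of 29 aligned sites, so the Hamming distance is 8.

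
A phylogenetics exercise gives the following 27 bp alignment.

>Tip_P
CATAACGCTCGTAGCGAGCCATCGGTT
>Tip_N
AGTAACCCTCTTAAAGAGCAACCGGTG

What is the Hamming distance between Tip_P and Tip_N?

The sequences differ at positions 1 (C/A), 2 (A/G), 7 (G/C), 11 (G/T), 14 (G/A), 15 (C/A), 20 (C/A), 22 (T/C), 27 (T/G).
That gives 9 mismatches out of 27 aligned sites, so the Hamming distance is 9.

9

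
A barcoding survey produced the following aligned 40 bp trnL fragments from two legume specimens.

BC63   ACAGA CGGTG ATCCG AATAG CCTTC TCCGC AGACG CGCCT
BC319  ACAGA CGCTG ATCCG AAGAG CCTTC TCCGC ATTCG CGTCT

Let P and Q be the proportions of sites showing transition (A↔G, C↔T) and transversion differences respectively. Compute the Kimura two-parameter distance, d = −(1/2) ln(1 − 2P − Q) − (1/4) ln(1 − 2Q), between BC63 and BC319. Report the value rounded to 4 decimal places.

0.1370

Differing sites — 8:G/C (Tv); 18:T/G (Tv); 32:G/T (Tv); 33:A/T (Tv); 38:C/T (Ti).
Of the 5 differences, 1 transition and 4 transversions over 40 sites: P = 1/40 = 0.025000, Q = 4/40 = 0.100000.
d = −0.5·ln(0.850000) − 0.25·ln(0.800000) = −0.5·(-0.162519) − 0.25·(-0.223144) = 0.1370.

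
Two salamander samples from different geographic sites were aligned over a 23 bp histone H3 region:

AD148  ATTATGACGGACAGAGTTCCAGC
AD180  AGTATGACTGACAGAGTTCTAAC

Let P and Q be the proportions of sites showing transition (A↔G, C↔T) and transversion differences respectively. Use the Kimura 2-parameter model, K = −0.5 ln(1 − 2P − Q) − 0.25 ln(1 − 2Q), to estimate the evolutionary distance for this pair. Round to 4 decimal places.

The sequences differ at positions 2 (T/G, transversion), 9 (G/T, transversion), 20 (C/T, transition), 22 (G/A, transition).
Of the 4 differences, 2 transitions and 2 transversions over 23 sites: P = 2/23 = 0.086957, Q = 2/23 = 0.086957.
d = −0.5·ln(0.739129) − 0.25·ln(0.826086) = −0.5·(-0.302283) − 0.25·(-0.191056) = 0.1989.

0.1989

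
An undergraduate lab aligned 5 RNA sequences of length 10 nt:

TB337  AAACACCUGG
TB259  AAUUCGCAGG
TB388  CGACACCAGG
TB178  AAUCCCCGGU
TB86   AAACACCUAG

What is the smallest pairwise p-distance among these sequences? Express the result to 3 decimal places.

0.100

Pairwise Hamming distances:
  TB337 vs TB259: 5
  TB337 vs TB388: 3
  TB337 vs TB178: 4
  TB337 vs TB86: 1
  TB259 vs TB388: 6
  TB259 vs TB178: 4
  TB259 vs TB86: 6
  TB388 vs TB178: 6
  TB388 vs TB86: 4
  TB178 vs TB86: 5
The smallest is 1 mismatch, between TB337 and TB86; p = 1/10 = 0.100.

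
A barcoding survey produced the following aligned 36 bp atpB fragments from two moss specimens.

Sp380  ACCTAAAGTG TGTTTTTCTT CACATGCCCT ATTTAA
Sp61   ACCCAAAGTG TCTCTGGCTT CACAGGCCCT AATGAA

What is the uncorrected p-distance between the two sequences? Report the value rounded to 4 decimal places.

Mismatches occur at site 4 (T/C), site 12 (G/C), site 14 (T/C), site 16 (T/G), site 17 (T/G), site 25 (T/G), site 32 (T/A), site 34 (T/G).
There are 8 differences over 36 sites, so p = 8/36 = 0.2222.

0.2222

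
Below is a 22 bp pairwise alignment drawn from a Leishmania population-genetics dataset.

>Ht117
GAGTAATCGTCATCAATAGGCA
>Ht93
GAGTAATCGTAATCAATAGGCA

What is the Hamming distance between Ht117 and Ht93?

The sequences differ at position 11 (C/A).
That gives 1 mismatch out of 22 aligned sites, so the Hamming distance is 1.

1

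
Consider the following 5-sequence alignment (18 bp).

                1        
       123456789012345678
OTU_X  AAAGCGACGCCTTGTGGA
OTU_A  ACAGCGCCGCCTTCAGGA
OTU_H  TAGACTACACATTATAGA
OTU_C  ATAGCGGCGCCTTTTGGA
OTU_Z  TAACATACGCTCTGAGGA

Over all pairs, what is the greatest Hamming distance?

Pairwise Hamming distances:
  OTU_X vs OTU_A: 4
  OTU_X vs OTU_H: 8
  OTU_X vs OTU_C: 3
  OTU_X vs OTU_Z: 7
  OTU_A vs OTU_H: 11
  OTU_A vs OTU_C: 4
  OTU_A vs OTU_Z: 9
  OTU_H vs OTU_C: 10
  OTU_H vs OTU_Z: 9
  OTU_C vs OTU_Z: 10
The largest is 11, between OTU_A and OTU_H.

11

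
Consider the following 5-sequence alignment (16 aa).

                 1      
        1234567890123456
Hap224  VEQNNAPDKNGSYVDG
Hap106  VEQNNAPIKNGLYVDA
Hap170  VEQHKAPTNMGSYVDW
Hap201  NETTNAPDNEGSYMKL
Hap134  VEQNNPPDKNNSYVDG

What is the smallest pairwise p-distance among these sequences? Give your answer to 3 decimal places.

Pairwise Hamming distances:
  Hap224 vs Hap106: 3
  Hap224 vs Hap170: 6
  Hap224 vs Hap201: 8
  Hap224 vs Hap134: 2
  Hap106 vs Hap170: 7
  Hap106 vs Hap201: 10
  Hap106 vs Hap134: 5
  Hap170 vs Hap201: 9
  Hap170 vs Hap134: 8
  Hap201 vs Hap134: 10
The smallest is 2 mismatches, between Hap224 and Hap134; p = 2/16 = 0.125.

0.125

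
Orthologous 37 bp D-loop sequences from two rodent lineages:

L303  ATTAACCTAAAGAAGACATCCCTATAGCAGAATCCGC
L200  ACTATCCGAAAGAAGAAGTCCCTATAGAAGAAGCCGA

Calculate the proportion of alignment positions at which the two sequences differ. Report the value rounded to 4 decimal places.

0.2162

Mismatches occur at site 2 (T→C), site 5 (A→T), site 8 (T→G), site 17 (C→A), site 18 (A→G), site 28 (C→A), site 33 (T→G), site 37 (C→A).
There are 8 differences over 37 sites, so p = 8/37 = 0.2162.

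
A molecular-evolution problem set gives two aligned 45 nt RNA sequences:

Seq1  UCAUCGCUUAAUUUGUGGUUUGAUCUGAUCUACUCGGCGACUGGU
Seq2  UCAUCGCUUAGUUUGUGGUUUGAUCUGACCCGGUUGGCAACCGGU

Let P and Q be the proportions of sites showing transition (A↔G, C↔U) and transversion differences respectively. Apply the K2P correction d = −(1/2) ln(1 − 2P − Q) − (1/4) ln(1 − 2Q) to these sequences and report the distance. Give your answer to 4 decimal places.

Differing sites — 11:A/G (Ti); 29:U/C (Ti); 31:U/C (Ti); 32:A/G (Ti); 33:C/G (Tv); 35:C/U (Ti); 39:G/A (Ti); 42:U/C (Ti).
Of the 8 differences, 7 transitions and 1 transversion over 45 sites: P = 7/45 = 0.155556, Q = 1/45 = 0.022222.
d = −0.5·ln(0.666666) − 0.25·ln(0.955556) = −0.5·(-0.405466) − 0.25·(-0.045462) = 0.2141.

0.2141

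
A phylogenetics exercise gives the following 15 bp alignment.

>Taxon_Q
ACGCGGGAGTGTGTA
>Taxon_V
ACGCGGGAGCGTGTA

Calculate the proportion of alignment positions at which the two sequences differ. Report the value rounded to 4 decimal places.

The sequences differ at position 10 (T/C).
There are 1 differences over 15 sites, so p = 1/15 = 0.0667.

0.0667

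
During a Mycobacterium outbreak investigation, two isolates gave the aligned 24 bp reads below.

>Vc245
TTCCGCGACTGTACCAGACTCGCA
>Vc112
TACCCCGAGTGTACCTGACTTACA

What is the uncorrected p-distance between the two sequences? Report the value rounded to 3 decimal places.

0.250

Differing sites — 2:T/A; 5:G/C; 9:C/G; 16:A/T; 21:C/T; 22:G/A.
There are 6 differences over 24 sites, so p = 6/24 = 0.250.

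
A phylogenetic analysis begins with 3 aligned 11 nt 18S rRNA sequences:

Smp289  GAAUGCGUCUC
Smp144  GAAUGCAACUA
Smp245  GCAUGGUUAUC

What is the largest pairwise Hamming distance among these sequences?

Pairwise Hamming distances:
  Smp289 vs Smp144: 3
  Smp289 vs Smp245: 4
  Smp144 vs Smp245: 6
The largest is 6, between Smp144 and Smp245.

6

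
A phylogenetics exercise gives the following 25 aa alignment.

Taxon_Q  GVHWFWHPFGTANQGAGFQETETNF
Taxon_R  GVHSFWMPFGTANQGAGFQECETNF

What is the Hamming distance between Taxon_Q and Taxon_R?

3

Mismatches occur at site 4 (W→S), site 7 (H→M), site 21 (T→C).
That gives 3 mismatches out of 25 aligned sites, so the Hamming distance is 3.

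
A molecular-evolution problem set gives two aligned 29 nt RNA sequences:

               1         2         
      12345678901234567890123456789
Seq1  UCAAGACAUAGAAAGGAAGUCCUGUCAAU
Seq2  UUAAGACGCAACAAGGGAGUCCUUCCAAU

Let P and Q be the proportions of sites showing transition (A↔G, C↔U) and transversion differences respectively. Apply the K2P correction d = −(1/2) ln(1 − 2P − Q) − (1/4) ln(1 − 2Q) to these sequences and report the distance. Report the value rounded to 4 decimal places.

Differing sites — 2:C/U (Ti); 8:A/G (Ti); 9:U/C (Ti); 11:G/A (Ti); 12:A/C (Tv); 17:A/G (Ti); 24:G/U (Tv); 25:U/C (Ti).
Of the 8 differences, 6 transitions and 2 transversions over 29 sites: P = 6/29 = 0.206897, Q = 2/29 = 0.068966.
d = −0.5·ln(0.517240) − 0.25·ln(0.862068) = −0.5·(-0.659248) − 0.25·(-0.148421) = 0.3667.

0.3667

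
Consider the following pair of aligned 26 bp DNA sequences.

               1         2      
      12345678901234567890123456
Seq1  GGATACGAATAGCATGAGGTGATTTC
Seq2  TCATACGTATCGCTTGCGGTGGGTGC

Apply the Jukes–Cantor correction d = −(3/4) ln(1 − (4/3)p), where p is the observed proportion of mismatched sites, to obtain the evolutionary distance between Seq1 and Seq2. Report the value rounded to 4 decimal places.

The sequences differ at positions 1 (G/T), 2 (G/C), 8 (A/T), 11 (A/C), 14 (A/T), 17 (A/C), 22 (A/G), 23 (T/G), 25 (T/G).
p = 9/26 = 0.346154.
d = −0.75 · ln(1 − (4/3)·0.346154) = −0.75 · ln(0.538461) = −0.75 · (-0.619040) = 0.4643.

0.4643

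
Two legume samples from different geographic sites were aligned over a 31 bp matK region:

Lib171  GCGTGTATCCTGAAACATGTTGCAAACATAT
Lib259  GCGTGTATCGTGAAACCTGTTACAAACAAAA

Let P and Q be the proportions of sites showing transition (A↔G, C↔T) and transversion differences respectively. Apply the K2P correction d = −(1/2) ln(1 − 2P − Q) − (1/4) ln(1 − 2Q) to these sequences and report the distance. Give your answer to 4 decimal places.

Differing sites — 10:C/G (Tv); 17:A/C (Tv); 22:G/A (Ti); 29:T/A (Tv); 31:T/A (Tv).
Of the 5 differences, 1 transition and 4 transversions over 31 sites: P = 1/31 = 0.032258, Q = 4/31 = 0.129032.
d = −0.5·ln(0.806452) − 0.25·ln(0.741936) = −0.5·(-0.215111) − 0.25·(-0.298492) = 0.1822.

0.1822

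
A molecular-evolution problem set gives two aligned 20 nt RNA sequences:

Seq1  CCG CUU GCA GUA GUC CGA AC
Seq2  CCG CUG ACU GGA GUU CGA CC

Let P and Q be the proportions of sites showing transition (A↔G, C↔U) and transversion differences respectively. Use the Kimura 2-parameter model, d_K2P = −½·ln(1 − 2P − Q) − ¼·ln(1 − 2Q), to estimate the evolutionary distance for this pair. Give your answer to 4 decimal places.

0.3831

Mismatches occur at site 6 (U→G, transversion), site 7 (G→A, transition), site 9 (A→U, transversion), site 11 (U→G, transversion), site 15 (C→U, transition), site 19 (A→C, transversion).
Of the 6 differences, 2 transitions and 4 transversions over 20 sites: P = 2/20 = 0.100000, Q = 4/20 = 0.200000.
d = −0.5·ln(0.600000) − 0.25·ln(0.600000) = −0.5·(-0.510826) − 0.25·(-0.510826) = 0.3831.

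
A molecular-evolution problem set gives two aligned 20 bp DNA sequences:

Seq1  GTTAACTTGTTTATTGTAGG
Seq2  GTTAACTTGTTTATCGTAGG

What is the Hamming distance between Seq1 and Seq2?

The sequences differ at position 15 (T/C).
That gives 1 mismatch out of 20 aligned sites, so the Hamming distance is 1.

1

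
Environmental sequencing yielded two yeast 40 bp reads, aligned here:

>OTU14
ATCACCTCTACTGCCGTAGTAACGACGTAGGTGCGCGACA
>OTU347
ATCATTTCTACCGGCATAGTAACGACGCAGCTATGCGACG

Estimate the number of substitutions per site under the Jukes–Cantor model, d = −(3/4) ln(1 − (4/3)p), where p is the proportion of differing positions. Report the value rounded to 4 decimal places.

0.3041

Differing sites — 5:C/T; 6:C/T; 12:T/C; 14:C/G; 16:G/A; 28:T/C; 31:G/C; 33:G/A; 34:C/T; 40:A/G.
p = 10/40 = 0.250000.
d = −0.75 · ln(1 − (4/3)·0.250000) = −0.75 · ln(0.666667) = −0.75 · (-0.405465) = 0.3041.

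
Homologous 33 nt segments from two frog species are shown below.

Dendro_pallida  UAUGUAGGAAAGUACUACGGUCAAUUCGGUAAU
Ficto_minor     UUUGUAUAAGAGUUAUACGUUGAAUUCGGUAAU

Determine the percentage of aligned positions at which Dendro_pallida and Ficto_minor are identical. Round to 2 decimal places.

75.76%

Mismatches occur at site 2 (A/U), site 7 (G/U), site 8 (G/A), site 10 (A/G), site 14 (A/U), site 15 (C/A), site 20 (G/U), site 22 (C/G).
25 of the 33 sites match, so the percent identity is 25/33 × 100 = 75.76%.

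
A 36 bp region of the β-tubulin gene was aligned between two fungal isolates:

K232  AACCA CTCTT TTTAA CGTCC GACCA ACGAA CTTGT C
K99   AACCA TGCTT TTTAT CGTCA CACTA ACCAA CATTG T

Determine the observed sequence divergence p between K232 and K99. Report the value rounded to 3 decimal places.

Mismatches occur at site 6 (C/T), site 7 (T/G), site 15 (A/T), site 20 (C/A), site 21 (G/C), site 24 (C/T), site 28 (G/C), site 32 (T/A), site 34 (G/T), site 35 (T/G), site 36 (C/T).
There are 11 differences over 36 sites, so p = 11/36 = 0.306.

0.306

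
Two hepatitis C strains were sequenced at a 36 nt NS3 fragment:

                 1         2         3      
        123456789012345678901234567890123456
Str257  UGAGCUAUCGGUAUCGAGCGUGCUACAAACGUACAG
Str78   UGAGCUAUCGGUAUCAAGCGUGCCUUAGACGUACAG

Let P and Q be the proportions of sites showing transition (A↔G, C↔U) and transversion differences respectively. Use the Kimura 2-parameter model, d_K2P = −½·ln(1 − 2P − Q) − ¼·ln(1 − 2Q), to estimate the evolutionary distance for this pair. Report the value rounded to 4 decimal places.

0.1581

Differing sites — 16:G/A (Ti); 24:U/C (Ti); 25:A/U (Tv); 26:C/U (Ti); 28:A/G (Ti).
Of the 5 differences, 4 transitions and 1 transversion over 36 sites: P = 4/36 = 0.111111, Q = 1/36 = 0.027778.
d = −0.5·ln(0.750000) − 0.25·ln(0.944444) = −0.5·(-0.287682) − 0.25·(-0.057159) = 0.1581.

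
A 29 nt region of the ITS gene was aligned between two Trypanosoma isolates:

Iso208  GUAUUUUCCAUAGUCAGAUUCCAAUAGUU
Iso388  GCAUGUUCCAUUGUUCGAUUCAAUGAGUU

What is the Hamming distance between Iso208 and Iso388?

8

Differing sites — 2:U/C; 5:U/G; 12:A/U; 15:C/U; 16:A/C; 22:C/A; 24:A/U; 25:U/G.
That gives 8 mismatches out of 29 aligned sites, so the Hamming distance is 8.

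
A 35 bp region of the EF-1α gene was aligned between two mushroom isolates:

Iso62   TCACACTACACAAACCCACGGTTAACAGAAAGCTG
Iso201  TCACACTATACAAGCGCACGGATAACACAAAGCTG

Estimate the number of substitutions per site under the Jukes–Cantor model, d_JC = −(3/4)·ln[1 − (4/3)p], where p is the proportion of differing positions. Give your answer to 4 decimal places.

Differing sites — 9:C/T; 14:A/G; 16:C/G; 22:T/A; 28:G/C.
p = 5/35 = 0.142857.
d = −0.75 · ln(1 − (4/3)·0.142857) = −0.75 · ln(0.809524) = −0.75 · (-0.211309) = 0.1585.

0.1585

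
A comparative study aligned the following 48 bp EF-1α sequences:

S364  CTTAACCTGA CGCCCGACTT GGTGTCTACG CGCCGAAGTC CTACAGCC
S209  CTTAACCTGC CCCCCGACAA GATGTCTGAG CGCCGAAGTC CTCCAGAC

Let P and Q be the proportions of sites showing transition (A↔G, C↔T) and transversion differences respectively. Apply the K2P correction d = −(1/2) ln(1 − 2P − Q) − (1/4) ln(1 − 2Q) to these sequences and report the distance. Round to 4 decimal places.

Differing sites — 10:A/C (Tv); 12:G/C (Tv); 19:T/A (Tv); 20:T/A (Tv); 22:G/A (Ti); 28:A/G (Ti); 29:C/A (Tv); 43:A/C (Tv); 47:C/A (Tv).
Of the 9 differences, 2 transitions and 7 transversions over 48 sites: P = 2/48 = 0.041667, Q = 7/48 = 0.145833.
d = −0.5·ln(0.770833) − 0.25·ln(0.708334) = −0.5·(-0.260284) − 0.25·(-0.344840) = 0.2164.

0.2164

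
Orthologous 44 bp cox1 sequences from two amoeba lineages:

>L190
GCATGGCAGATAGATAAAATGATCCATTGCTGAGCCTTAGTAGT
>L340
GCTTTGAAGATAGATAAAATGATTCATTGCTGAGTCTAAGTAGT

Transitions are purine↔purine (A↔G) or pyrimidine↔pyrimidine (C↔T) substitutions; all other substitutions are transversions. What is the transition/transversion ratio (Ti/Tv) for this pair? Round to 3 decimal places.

0.500

Mismatches occur at site 3 (A/T, transversion), site 5 (G/T, transversion), site 7 (C/A, transversion), site 24 (C/T, transition), site 35 (C/T, transition), site 38 (T/A, transversion).
Of the 6 differences, 2 transitions and 4 transversions, so Ti/Tv = 2/4 = 0.500.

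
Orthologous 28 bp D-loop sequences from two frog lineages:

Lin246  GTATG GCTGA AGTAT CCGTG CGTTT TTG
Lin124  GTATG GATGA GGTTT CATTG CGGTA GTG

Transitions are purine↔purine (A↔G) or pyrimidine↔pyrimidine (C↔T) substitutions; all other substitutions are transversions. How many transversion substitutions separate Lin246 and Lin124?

7

Differing sites — 7:C/A (Tv); 11:A/G (Ti); 14:A/T (Tv); 17:C/A (Tv); 18:G/T (Tv); 23:T/G (Tv); 25:T/A (Tv); 26:T/G (Tv).
Of the 8 differences, 1 transition and 7 transversions, so the answer is 7.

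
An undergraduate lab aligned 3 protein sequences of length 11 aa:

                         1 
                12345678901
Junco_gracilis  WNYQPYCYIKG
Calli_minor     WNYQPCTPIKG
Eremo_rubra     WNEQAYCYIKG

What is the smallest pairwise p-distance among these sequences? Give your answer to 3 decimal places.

0.182

Pairwise Hamming distances:
  Junco_gracilis vs Calli_minor: 3
  Junco_gracilis vs Eremo_rubra: 2
  Calli_minor vs Eremo_rubra: 5
The smallest is 2 mismatches, between Junco_gracilis and Eremo_rubra; p = 2/11 = 0.182.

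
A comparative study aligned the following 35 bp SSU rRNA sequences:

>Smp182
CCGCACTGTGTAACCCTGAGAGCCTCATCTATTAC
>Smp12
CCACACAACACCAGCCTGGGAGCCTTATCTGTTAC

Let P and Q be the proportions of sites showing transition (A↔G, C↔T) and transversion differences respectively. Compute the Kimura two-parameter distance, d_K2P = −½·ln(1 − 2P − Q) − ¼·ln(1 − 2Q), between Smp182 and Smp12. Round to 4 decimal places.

The sequences differ at positions 3 (G/A, transition), 7 (T/A, transversion), 8 (G/A, transition), 9 (T/C, transition), 10 (G/A, transition), 11 (T/C, transition), 12 (A/C, transversion), 14 (C/G, transversion), 19 (A/G, transition), 26 (C/T, transition), 31 (A/G, transition).
Of the 11 differences, 8 transitions and 3 transversions over 35 sites: P = 8/35 = 0.228571, Q = 3/35 = 0.085714.
d = −0.5·ln(0.457144) − 0.25·ln(0.828572) = −0.5·(-0.782757) − 0.25·(-0.188052) = 0.4384.

0.4384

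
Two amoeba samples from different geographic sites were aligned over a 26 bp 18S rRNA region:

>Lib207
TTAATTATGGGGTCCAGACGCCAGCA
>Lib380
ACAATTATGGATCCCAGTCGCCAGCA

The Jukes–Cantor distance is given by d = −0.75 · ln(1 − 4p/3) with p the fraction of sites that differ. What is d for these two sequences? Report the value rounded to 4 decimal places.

Mismatches occur at site 1 (T/A), site 2 (T/C), site 11 (G/A), site 12 (G/T), site 13 (T/C), site 18 (A/T).
p = 6/26 = 0.230769.
d = −0.75 · ln(1 − (4/3)·0.230769) = −0.75 · ln(0.692308) = −0.75 · (-0.367724) = 0.2758.

0.2758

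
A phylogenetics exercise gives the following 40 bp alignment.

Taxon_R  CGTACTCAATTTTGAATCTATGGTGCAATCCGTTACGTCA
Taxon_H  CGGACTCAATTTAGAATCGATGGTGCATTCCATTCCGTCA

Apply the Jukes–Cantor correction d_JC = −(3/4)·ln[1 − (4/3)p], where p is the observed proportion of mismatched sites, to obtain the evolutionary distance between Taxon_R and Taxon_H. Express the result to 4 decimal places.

0.1674

Differing sites — 3:T/G; 13:T/A; 19:T/G; 28:A/T; 32:G/A; 35:A/C.
p = 6/40 = 0.150000.
d = −0.75 · ln(1 − (4/3)·0.150000) = −0.75 · ln(0.800000) = −0.75 · (-0.223144) = 0.1674.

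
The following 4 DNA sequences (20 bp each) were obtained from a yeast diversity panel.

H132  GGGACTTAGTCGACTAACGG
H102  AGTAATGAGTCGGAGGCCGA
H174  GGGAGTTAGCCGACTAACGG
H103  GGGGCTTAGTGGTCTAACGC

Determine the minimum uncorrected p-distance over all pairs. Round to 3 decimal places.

Pairwise Hamming distances:
  H132 vs H102: 10
  H132 vs H174: 2
  H132 vs H103: 4
  H102 vs H174: 11
  H102 vs H103: 12
  H174 vs H103: 6
The smallest is 2 mismatches, between H132 and H174; p = 2/20 = 0.100.

0.100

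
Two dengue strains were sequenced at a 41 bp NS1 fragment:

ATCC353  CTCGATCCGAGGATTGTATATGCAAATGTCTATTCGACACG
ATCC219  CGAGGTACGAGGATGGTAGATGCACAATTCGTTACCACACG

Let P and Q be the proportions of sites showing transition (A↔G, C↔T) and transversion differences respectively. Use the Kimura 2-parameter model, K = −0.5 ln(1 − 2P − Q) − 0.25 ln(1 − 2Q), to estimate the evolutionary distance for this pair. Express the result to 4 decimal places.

Mismatches occur at site 2 (T↔G, transversion), site 3 (C↔A, transversion), site 5 (A↔G, transition), site 7 (C↔A, transversion), site 15 (T↔G, transversion), site 19 (T↔G, transversion), site 25 (A↔C, transversion), site 27 (T↔A, transversion), site 28 (G↔T, transversion), site 31 (T↔G, transversion), site 32 (A↔T, transversion), site 34 (T↔A, transversion), site 36 (G↔C, transversion).
Of the 13 differences, 1 transition and 12 transversions over 41 sites: P = 1/41 = 0.024390, Q = 12/41 = 0.292683.
d = −0.5·ln(0.658537) − 0.25·ln(0.414634) = −0.5·(-0.417735) − 0.25·(-0.880359) = 0.4290.

0.4290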